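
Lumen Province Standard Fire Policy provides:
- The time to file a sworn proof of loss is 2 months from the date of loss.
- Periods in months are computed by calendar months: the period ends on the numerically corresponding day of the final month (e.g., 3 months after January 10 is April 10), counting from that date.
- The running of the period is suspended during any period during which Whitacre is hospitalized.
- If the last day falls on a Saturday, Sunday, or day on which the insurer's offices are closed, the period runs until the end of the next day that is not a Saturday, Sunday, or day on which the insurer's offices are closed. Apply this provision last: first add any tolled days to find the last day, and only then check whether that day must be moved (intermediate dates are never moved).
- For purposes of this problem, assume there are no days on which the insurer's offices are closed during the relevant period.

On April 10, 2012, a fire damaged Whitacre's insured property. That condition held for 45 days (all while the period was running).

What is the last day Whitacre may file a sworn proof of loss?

July 25, 2012

2 months after April 10, 2012 is June 10, 2012.
Tolling adds 45 days: June 10, 2012 + 45 days = July 25, 2012.
July 25, 2012 is a Wednesday and not a day on which the insurer's offices are closed, so no extension applies.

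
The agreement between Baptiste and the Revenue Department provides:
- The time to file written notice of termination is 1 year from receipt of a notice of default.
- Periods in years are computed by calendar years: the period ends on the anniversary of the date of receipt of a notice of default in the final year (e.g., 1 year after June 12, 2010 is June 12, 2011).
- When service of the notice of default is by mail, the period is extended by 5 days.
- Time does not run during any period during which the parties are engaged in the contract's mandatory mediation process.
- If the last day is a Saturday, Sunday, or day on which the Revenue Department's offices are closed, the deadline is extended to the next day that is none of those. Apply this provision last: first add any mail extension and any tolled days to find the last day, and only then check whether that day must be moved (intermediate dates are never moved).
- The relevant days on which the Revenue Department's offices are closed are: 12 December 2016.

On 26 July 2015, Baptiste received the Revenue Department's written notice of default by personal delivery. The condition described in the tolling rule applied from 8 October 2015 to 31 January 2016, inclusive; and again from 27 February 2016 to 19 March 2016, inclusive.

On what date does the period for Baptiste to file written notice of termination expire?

1 year after 26 July 2015 is July 26, 2016.
Service was not by mail, so no mail extension applies.
From October 8, 2015 through January 31, 2016 inclusive is 116 days; tolling adds 116 days: July 26, 2016 + 116 days = November 19, 2016.
From February 27, 2016 through March 19, 2016 inclusive is 22 days; tolling adds 22 days: November 19, 2016 + 22 days = December 11, 2016.
December 11, 2016 is Sunday; December 12, 2016 is a listed holiday. The next qualifying day is December 13, 2016.

December 13, 2016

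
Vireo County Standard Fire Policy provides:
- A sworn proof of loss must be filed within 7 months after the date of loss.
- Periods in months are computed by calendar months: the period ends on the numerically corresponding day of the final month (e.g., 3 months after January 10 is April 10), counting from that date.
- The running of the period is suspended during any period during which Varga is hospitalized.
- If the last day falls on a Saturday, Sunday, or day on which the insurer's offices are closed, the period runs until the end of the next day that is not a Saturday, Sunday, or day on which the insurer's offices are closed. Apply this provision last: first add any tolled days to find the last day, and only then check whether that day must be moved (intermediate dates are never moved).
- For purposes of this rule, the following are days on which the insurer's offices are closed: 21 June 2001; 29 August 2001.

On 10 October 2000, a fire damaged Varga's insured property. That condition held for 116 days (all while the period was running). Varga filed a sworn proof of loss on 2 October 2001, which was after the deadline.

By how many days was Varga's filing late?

29 days

7 months after 10 October 2000 is May 10, 2001.
Tolling adds 116 days: May 10, 2001 + 116 days = September 3, 2001.
September 3, 2001 is a Monday and not a day on which the insurer's offices are closed, so no extension applies.
The deadline is September 3, 2001; from September 3, 2001 to October 2, 2001 is 29 days.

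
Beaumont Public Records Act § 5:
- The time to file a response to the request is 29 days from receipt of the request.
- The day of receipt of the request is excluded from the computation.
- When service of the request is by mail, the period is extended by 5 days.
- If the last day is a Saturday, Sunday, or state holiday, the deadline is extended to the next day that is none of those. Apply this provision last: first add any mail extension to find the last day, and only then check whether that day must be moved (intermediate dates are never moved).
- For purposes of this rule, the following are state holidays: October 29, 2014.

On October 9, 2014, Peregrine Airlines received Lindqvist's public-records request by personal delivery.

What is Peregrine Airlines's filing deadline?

November 7, 2014

29 days after October 9, 2014 is November 7, 2014.
Service was not by mail, so no mail extension applies.
November 7, 2014 is a Friday and not a state holiday, so no extension applies.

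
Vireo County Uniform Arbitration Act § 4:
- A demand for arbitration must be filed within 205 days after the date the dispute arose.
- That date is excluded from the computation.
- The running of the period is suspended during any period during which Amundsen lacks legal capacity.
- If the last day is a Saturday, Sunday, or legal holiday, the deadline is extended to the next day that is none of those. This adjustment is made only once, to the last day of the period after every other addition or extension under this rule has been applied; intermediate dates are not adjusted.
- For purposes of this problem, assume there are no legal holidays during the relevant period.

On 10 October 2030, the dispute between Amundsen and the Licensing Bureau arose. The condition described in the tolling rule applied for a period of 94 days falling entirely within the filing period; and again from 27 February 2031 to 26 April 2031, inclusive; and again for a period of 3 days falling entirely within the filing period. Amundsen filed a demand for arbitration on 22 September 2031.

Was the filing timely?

Yes

205 days after 10 October 2030 is May 3, 2031.
Tolling adds 94 days: May 3, 2031 + 94 days = August 5, 2031.
From February 27, 2031 through April 26, 2031 inclusive is 59 days; tolling adds 59 days: August 5, 2031 + 59 days = October 3, 2031.
Tolling adds 3 days: October 3, 2031 + 3 days = October 6, 2031.
October 6, 2031 is a Monday and not a legal holiday, so no extension applies.
The deadline is October 6, 2031; the filing on September 22, 2031 is on or before that date.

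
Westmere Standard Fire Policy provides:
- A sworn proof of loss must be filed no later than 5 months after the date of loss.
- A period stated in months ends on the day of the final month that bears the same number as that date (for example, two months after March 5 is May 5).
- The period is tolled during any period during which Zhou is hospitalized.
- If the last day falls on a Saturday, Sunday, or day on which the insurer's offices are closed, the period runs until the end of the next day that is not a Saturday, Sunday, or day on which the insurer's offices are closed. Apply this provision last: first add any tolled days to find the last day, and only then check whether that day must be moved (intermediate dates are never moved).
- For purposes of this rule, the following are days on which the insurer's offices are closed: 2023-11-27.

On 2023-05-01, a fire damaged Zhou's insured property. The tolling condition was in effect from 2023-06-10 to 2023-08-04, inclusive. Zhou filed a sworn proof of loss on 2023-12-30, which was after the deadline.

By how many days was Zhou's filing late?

5 months after 2023-05-01 is October 1, 2023.
From June 10, 2023 through August 4, 2023 inclusive is 56 days; tolling adds 56 days: October 1, 2023 + 56 days = November 26, 2023.
November 26, 2023 is Sunday; November 27, 2023 is a listed holiday. The next qualifying day is November 28, 2023.
The deadline is November 28, 2023; from November 28, 2023 to December 30, 2023 is 32 days.

32 days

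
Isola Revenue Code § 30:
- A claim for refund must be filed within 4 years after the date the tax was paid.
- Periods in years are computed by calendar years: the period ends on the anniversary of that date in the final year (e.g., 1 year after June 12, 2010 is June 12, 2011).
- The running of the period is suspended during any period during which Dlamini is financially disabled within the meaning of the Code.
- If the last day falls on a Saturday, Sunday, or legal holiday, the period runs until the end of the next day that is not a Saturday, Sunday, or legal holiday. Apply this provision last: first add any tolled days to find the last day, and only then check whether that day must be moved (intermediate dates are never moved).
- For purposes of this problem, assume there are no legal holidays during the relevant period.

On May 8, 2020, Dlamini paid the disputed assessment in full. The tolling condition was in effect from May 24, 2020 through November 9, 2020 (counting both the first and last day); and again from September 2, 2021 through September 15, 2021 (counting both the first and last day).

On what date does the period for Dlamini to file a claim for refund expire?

November 8, 2024

4 years after May 8, 2020 is May 8, 2024.
From May 24, 2020 through November 9, 2020 inclusive is 170 days; tolling adds 170 days: May 8, 2024 + 170 days = October 25, 2024.
From September 2, 2021 through September 15, 2021 inclusive is 14 days; tolling adds 14 days: October 25, 2024 + 14 days = November 8, 2024.
November 8, 2024 is a Friday and not a legal holiday, so no extension applies.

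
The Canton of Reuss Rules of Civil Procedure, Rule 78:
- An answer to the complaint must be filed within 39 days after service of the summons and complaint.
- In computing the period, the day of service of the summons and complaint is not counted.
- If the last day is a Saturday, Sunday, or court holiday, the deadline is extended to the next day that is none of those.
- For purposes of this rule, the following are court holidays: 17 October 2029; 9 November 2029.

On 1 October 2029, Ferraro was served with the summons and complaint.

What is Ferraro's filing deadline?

November 12, 2029

39 days after 1 October 2029 is November 9, 2029.
November 9, 2029 is a listed holiday; November 10, 2029 is Saturday; November 11, 2029 is Sunday. The next qualifying day is November 12, 2029.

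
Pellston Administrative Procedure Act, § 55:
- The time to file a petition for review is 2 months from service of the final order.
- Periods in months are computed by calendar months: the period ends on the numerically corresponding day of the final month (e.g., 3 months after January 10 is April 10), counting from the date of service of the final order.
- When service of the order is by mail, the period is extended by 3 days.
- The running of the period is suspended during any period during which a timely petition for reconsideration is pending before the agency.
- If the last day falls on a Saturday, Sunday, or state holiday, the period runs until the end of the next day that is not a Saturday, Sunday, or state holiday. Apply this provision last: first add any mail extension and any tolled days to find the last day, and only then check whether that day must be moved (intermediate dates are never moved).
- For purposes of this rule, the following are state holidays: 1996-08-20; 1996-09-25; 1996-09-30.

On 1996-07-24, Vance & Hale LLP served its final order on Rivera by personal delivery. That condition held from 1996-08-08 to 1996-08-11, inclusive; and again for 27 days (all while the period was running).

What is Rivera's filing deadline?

2 months after 1996-07-24 is September 24, 1996.
Service was not by mail, so no mail extension applies.
From August 8, 1996 through August 11, 1996 inclusive is 4 days; tolling adds 4 days: September 24, 1996 + 4 days = September 28, 1996.
Tolling adds 27 days: September 28, 1996 + 27 days = October 25, 1996.
October 25, 1996 is a Friday and not a state holiday, so no extension applies.

October 25, 1996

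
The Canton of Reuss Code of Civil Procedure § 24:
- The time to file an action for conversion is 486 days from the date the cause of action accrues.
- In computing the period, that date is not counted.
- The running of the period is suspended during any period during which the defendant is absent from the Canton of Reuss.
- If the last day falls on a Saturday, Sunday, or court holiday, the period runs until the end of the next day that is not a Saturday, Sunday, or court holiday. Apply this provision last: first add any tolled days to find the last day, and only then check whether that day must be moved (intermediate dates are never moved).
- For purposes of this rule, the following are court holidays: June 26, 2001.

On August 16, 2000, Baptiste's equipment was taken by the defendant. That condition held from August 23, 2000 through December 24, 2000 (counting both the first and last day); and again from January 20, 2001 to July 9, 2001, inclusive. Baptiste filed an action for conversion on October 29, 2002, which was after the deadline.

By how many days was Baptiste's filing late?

486 days after August 16, 2000 is December 15, 2001.
From August 23, 2000 through December 24, 2000 inclusive is 124 days; tolling adds 124 days: December 15, 2001 + 124 days = April 18, 2002.
From January 20, 2001 through July 9, 2001 inclusive is 171 days; tolling adds 171 days: April 18, 2002 + 171 days = October 6, 2002.
October 6, 2002 is Sunday. The next qualifying day is October 7, 2002.
The deadline is October 7, 2002; from October 7, 2002 to October 29, 2002 is 22 days.

22 days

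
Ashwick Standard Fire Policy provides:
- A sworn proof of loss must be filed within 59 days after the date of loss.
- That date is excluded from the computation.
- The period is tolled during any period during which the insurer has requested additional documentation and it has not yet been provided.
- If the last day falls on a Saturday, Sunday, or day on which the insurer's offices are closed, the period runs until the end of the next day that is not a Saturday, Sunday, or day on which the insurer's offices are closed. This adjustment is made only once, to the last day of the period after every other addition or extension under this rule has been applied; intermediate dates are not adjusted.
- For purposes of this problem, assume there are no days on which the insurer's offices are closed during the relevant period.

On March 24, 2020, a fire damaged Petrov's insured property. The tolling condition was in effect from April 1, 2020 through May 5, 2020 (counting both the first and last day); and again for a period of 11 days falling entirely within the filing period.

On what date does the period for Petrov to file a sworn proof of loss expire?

59 days after March 24, 2020 is May 22, 2020.
From April 1, 2020 through May 5, 2020 inclusive is 35 days; tolling adds 35 days: May 22, 2020 + 35 days = June 26, 2020.
Tolling adds 11 days: June 26, 2020 + 11 days = July 7, 2020.
July 7, 2020 is a Tuesday and not a day on which the insurer's offices are closed, so no extension applies.

July 7, 2020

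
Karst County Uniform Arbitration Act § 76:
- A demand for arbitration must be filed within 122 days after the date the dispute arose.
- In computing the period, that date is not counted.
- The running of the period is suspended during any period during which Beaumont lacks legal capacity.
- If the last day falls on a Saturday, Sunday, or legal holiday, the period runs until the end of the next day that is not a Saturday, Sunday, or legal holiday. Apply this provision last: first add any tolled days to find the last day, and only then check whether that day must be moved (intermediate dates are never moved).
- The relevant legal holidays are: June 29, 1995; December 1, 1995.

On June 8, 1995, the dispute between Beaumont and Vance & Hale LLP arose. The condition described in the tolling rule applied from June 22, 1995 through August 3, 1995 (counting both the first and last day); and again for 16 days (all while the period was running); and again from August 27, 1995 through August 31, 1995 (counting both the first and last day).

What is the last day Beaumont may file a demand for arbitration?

December 11, 1995

122 days after June 8, 1995 is October 8, 1995.
From June 22, 1995 through August 3, 1995 inclusive is 43 days; tolling adds 43 days: October 8, 1995 + 43 days = November 20, 1995.
Tolling adds 16 days: November 20, 1995 + 16 days = December 6, 1995.
From August 27, 1995 through August 31, 1995 inclusive is 5 days; tolling adds 5 days: December 6, 1995 + 5 days = December 11, 1995.
December 11, 1995 is a Monday and not a legal holiday, so no extension applies.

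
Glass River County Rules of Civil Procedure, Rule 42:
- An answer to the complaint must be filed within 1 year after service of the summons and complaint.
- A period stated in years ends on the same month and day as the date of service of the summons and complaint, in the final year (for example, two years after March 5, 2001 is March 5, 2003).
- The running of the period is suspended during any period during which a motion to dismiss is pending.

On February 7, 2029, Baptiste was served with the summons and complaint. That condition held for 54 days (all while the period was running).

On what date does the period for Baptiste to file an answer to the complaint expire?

April 2, 2030

1 year after February 7, 2029 is February 7, 2030.
Tolling adds 54 days: February 7, 2030 + 54 days = April 2, 2030.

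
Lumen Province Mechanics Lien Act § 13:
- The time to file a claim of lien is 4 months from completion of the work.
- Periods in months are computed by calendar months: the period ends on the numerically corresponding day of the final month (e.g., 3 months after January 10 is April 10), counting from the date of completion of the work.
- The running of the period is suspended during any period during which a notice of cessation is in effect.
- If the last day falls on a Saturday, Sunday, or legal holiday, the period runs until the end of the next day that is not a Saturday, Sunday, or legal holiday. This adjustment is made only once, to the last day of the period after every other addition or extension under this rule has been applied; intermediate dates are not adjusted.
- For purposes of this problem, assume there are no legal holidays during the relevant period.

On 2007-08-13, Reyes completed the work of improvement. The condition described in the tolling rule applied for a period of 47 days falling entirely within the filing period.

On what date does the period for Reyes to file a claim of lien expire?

January 29, 2008

4 months after 2007-08-13 is December 13, 2007.
Tolling adds 47 days: December 13, 2007 + 47 days = January 29, 2008.
January 29, 2008 is a Tuesday and not a legal holiday, so no extension applies.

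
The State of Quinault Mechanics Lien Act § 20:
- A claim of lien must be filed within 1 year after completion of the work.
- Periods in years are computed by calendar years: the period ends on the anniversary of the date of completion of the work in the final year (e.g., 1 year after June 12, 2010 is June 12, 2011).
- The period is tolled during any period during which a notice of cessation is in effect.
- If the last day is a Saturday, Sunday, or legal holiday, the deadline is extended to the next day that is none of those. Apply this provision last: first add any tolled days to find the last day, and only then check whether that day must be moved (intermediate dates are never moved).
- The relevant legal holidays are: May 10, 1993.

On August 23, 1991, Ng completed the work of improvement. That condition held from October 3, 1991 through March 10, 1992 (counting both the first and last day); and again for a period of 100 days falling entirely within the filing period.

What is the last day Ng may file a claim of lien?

May 11, 1993

1 year after August 23, 1991 is August 23, 1992.
From October 3, 1991 through March 10, 1992 inclusive is 160 days; tolling adds 160 days: August 23, 1992 + 160 days = January 30, 1993.
Tolling adds 100 days: January 30, 1993 + 100 days = May 10, 1993.
May 10, 1993 is a listed holiday. The next qualifying day is May 11, 1993.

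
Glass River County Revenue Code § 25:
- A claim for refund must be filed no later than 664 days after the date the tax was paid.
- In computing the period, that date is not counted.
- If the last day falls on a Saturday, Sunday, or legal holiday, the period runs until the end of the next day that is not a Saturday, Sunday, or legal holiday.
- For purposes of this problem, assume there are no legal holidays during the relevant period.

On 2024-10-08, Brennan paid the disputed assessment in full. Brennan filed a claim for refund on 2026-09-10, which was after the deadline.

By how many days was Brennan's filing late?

664 days after 2024-10-08 is August 3, 2026.
August 3, 2026 is a Monday and not a legal holiday, so no extension applies.
The deadline is August 3, 2026; from August 3, 2026 to September 10, 2026 is 38 days.

38 days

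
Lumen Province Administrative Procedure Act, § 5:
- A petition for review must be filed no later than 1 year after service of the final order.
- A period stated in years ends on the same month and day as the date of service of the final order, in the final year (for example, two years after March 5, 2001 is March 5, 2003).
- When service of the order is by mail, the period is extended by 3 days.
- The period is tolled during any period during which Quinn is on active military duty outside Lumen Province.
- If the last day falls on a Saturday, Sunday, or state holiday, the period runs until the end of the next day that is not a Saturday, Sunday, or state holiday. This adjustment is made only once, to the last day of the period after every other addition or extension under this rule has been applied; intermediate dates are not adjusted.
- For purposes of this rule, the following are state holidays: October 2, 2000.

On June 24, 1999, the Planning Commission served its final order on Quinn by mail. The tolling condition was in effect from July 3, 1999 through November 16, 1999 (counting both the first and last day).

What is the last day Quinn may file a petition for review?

November 13, 2000

1 year after June 24, 1999 is June 24, 2000.
Service was by mail, adding 3 days: June 24, 2000 + 3 days = June 27, 2000.
From July 3, 1999 through November 16, 1999 inclusive is 137 days; tolling adds 137 days: June 27, 2000 + 137 days = November 11, 2000.
November 11, 2000 is Saturday; November 12, 2000 is Sunday. The next qualifying day is November 13, 2000.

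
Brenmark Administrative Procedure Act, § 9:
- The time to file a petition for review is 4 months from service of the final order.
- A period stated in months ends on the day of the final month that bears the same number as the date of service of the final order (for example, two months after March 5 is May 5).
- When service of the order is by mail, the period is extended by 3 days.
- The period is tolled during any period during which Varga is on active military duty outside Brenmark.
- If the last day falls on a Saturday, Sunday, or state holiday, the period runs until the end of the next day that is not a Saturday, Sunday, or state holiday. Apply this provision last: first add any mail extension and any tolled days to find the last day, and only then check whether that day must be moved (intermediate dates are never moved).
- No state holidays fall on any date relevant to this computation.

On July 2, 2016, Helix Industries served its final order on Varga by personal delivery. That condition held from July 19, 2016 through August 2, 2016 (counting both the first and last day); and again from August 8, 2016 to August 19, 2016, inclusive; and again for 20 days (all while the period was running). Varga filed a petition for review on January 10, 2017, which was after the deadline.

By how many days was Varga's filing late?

4 months after July 2, 2016 is November 2, 2016.
Service was not by mail, so no mail extension applies.
From July 19, 2016 through August 2, 2016 inclusive is 15 days; tolling adds 15 days: November 2, 2016 + 15 days = November 17, 2016.
From August 8, 2016 through August 19, 2016 inclusive is 12 days; tolling adds 12 days: November 17, 2016 + 12 days = November 29, 2016.
Tolling adds 20 days: November 29, 2016 + 20 days = December 19, 2016.
December 19, 2016 is a Monday and not a state holiday, so no extension applies.
The deadline is December 19, 2016; from December 19, 2016 to January 10, 2017 is 22 days.

22 days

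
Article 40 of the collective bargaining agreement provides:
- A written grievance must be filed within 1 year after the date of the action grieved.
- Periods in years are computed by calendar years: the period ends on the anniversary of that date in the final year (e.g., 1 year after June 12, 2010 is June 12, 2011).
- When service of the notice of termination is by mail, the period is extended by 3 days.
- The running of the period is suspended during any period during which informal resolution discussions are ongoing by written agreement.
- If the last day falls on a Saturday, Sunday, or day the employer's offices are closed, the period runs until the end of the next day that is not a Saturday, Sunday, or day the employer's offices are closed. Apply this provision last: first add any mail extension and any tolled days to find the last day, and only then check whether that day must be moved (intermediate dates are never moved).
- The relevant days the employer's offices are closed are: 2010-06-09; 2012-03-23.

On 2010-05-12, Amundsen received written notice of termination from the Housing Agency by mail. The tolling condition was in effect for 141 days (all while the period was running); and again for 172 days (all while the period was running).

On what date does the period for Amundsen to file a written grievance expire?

1 year after 2010-05-12 is May 12, 2011.
Service was by mail, adding 3 days: May 12, 2011 + 3 days = May 15, 2011.
Tolling adds 141 days: May 15, 2011 + 141 days = October 3, 2011.
Tolling adds 172 days: October 3, 2011 + 172 days = March 23, 2012.
March 23, 2012 is a listed holiday; March 24, 2012 is Saturday; March 25, 2012 is Sunday. The next qualifying day is March 26, 2012.

March 26, 2012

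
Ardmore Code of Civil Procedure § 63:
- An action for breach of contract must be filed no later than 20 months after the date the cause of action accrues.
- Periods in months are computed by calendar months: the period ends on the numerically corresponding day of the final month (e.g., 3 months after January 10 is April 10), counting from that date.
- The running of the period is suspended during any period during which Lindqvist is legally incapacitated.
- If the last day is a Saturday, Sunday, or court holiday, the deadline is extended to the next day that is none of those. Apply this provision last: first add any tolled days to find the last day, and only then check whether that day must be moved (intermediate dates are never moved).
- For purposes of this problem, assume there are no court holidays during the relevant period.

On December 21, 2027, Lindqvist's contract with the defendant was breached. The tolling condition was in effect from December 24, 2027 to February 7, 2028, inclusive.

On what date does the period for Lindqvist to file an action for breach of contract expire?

October 8, 2029

20 months after December 21, 2027 is August 21, 2029.
From December 24, 2027 through February 7, 2028 inclusive is 46 days; tolling adds 46 days: August 21, 2029 + 46 days = October 6, 2029.
October 6, 2029 is Saturday; October 7, 2029 is Sunday. The next qualifying day is October 8, 2029.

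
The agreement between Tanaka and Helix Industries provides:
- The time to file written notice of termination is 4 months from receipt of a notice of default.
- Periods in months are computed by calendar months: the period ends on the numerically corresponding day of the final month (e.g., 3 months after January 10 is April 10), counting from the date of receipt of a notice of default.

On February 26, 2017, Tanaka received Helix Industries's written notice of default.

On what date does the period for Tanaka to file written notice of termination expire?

4 months after February 26, 2017 is June 26, 2017.

June 26, 2017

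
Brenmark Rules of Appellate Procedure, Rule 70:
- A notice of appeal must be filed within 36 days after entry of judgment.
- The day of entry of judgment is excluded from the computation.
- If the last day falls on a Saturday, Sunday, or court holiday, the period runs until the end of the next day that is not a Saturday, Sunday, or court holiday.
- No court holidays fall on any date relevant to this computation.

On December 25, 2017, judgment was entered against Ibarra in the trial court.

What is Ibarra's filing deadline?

36 days after December 25, 2017 is January 30, 2018.
January 30, 2018 is a Tuesday and not a court holiday, so no extension applies.

January 30, 2018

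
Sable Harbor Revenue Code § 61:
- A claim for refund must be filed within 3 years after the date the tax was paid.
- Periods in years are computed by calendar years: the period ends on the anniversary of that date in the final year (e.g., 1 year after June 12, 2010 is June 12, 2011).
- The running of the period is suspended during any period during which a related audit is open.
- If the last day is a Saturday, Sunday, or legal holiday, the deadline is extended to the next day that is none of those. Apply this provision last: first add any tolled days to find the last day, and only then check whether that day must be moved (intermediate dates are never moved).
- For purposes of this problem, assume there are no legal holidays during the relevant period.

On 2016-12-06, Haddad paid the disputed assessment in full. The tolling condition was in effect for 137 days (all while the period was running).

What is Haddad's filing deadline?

3 years after 2016-12-06 is December 6, 2019.
Tolling adds 137 days: December 6, 2019 + 137 days = April 21, 2020.
April 21, 2020 is a Tuesday and not a legal holiday, so no extension applies.

April 21, 2020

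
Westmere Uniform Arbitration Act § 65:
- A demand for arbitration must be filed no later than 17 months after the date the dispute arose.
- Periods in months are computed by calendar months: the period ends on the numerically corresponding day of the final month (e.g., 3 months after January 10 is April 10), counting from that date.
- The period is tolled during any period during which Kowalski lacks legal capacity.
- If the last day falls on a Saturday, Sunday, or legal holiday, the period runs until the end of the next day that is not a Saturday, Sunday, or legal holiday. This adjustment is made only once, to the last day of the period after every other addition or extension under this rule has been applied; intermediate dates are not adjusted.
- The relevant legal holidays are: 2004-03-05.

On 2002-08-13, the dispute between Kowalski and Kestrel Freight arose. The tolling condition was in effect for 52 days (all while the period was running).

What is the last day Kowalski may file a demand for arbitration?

March 8, 2004

17 months after 2002-08-13 is January 13, 2004.
Tolling adds 52 days: January 13, 2004 + 52 days = March 5, 2004.
March 5, 2004 is a listed holiday; March 6, 2004 is Saturday; March 7, 2004 is Sunday. The next qualifying day is March 8, 2004.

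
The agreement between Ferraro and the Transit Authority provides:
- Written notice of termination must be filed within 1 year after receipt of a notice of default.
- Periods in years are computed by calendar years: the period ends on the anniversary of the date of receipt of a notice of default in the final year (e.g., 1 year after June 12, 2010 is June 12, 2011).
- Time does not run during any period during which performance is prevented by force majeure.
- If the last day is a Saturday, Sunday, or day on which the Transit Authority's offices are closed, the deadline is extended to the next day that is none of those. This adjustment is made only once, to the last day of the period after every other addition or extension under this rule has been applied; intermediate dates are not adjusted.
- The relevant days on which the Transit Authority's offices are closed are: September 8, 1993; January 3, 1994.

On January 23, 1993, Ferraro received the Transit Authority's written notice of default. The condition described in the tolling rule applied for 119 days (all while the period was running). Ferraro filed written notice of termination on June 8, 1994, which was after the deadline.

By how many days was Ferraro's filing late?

16 days

1 year after January 23, 1993 is January 23, 1994.
Tolling adds 119 days: January 23, 1994 + 119 days = May 22, 1994.
May 22, 1994 is Sunday. The next qualifying day is May 23, 1994.
The deadline is May 23, 1994; from May 23, 1994 to June 8, 1994 is 16 days.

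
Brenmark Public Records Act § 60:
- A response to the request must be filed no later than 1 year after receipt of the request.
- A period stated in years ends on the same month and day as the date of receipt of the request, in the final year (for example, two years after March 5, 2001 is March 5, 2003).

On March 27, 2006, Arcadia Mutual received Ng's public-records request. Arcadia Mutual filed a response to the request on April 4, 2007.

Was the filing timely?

No

1 year after March 27, 2006 is March 27, 2007.
The deadline is March 27, 2007; the filing on April 4, 2007 is after that date.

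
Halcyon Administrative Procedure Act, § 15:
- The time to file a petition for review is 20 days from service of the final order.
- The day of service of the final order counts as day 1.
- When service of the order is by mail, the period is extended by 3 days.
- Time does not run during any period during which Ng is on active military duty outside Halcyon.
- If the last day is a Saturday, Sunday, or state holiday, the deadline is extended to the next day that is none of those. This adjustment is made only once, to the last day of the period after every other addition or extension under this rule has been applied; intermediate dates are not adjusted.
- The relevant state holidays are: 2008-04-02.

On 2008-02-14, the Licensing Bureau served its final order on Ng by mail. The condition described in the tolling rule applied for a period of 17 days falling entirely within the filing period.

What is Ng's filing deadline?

Counting 2008-02-14 as day 1, day 20 is March 4, 2008.
Service was by mail, adding 3 days: March 4, 2008 + 3 days = March 7, 2008.
Tolling adds 17 days: March 7, 2008 + 17 days = March 24, 2008.
March 24, 2008 is a Monday and not a state holiday, so no extension applies.

March 24, 2008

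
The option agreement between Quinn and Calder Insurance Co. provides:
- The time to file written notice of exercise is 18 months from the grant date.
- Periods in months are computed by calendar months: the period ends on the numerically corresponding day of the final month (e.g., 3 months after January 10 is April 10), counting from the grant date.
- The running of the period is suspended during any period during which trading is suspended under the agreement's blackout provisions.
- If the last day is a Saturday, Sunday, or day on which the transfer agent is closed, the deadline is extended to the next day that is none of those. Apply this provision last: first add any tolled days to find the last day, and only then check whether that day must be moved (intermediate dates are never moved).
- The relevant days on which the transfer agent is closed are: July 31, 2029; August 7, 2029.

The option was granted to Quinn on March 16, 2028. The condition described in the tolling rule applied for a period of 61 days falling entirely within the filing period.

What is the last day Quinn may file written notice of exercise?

18 months after March 16, 2028 is September 16, 2029.
Tolling adds 61 days: September 16, 2029 + 61 days = November 16, 2029.
November 16, 2029 is a Friday and not a day on which the transfer agent is closed, so no extension applies.

November 16, 2029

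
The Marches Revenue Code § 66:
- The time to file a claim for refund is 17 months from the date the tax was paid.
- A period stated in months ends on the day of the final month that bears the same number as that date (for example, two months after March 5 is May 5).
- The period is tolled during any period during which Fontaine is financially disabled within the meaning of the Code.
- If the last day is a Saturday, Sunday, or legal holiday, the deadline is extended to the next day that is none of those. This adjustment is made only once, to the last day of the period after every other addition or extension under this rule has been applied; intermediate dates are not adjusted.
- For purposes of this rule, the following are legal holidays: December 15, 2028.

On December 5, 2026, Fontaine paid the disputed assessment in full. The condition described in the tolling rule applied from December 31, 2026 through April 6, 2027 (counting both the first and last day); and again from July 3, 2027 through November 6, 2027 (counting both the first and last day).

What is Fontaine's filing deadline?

December 18, 2028

17 months after December 5, 2026 is May 5, 2028.
From December 31, 2026 through April 6, 2027 inclusive is 97 days; tolling adds 97 days: May 5, 2028 + 97 days = August 10, 2028.
From July 3, 2027 through November 6, 2027 inclusive is 127 days; tolling adds 127 days: August 10, 2028 + 127 days = December 15, 2028.
December 15, 2028 is a listed holiday; December 16, 2028 is Saturday; December 17, 2028 is Sunday. The next qualifying day is December 18, 2028.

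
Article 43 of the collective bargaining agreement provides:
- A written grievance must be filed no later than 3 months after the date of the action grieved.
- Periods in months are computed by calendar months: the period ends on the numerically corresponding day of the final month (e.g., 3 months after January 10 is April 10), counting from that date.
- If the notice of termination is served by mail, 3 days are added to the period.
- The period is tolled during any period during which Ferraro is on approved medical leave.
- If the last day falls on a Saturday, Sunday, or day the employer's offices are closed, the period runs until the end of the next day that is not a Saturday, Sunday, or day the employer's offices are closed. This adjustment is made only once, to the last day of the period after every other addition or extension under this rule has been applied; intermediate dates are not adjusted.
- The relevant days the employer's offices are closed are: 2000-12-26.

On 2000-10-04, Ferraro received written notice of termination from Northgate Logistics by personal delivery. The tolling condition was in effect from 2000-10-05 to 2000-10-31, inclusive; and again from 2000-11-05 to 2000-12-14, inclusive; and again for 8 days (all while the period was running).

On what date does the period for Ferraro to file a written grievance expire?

3 months after 2000-10-04 is January 4, 2001.
Service was not by mail, so no mail extension applies.
From October 5, 2000 through October 31, 2000 inclusive is 27 days; tolling adds 27 days: January 4, 2001 + 27 days = January 31, 2001.
From November 5, 2000 through December 14, 2000 inclusive is 40 days; tolling adds 40 days: January 31, 2001 + 40 days = March 12, 2001.
Tolling adds 8 days: March 12, 2001 + 8 days = March 20, 2001.
March 20, 2001 is a Tuesday and not a day the employer's offices are closed, so no extension applies.

March 20, 2001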